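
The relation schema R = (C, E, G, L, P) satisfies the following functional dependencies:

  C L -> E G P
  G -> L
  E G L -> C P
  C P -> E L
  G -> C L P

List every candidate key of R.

{G}; {C, L}; {C, P}

{G}⁺: G→L adds L; G→CLP adds C, P; CL→EGP adds E → {C, E, G, L, P}.
{C, L}⁺: CL→EGP adds E, G, P → {C, E, G, L, P}. Minimal: {L}⁺ = {L}; {C}⁺ = {C} — none reach the full schema.
{C, P}⁺: CP→EL adds E, L; CL→EGP adds G → {C, E, G, L, P}. Minimal: {P}⁺ = {P}; {C}⁺ = {C} — none reach the full schema.
Any other superkey contains one of these as a subset, so there are no further candidate keys.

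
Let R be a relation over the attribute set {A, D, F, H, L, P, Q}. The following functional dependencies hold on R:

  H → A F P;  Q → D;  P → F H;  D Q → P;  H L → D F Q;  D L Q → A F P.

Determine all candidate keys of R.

Attribute L never appears on the right-hand side of any dependency, so L must belong to every candidate key.
{L}⁺ = {L}, which is not all of the schema, so we must add further attributes.
{H, L}⁺: H→AFP adds A, F, P; HL→DFQ adds D, Q → {A, D, F, H, L, P, Q}. Minimal: {L}⁺ = {L}; {H}⁺ = {A, F, H, P} — none reach the full schema.
{L, P}⁺: P→FH adds F, H; HL→DFQ adds D, Q; DLQ→AFP adds A → {A, D, F, H, L, P, Q}. Minimal: {P}⁺ = {A, F, H, P}; {L}⁺ = {L} — none reach the full schema.
{L, Q}⁺: Q→D adds D; DQ→P adds P; DLQ→AFP adds A, F; P→FH adds H → {A, D, F, H, L, P, Q}. Minimal: {Q}⁺ = {A, D, F, H, P, Q}; {L}⁺ = {L} — none reach the full schema.
Any other superkey contains one of these as a subset, so there are no further candidate keys.

HL; LP; LQ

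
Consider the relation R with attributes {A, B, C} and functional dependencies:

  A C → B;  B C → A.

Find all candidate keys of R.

{A, C}, {B, C}

{A, C}⁺: AC→B adds B → {A, B, C}.
{B, C}⁺: BC→A adds A → {A, B, C}.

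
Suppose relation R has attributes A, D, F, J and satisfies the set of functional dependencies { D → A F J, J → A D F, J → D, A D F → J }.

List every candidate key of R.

{D}⁺: D→AFJ adds A, F, J → {A, D, F, J}.
{J}⁺: J→ADF adds A, D, F → {A, D, F, J}.

(D), (J)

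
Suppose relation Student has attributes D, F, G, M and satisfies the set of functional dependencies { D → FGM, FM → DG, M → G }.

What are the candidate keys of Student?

(D), (F, M)

{D}⁺: D→FGM adds F, G, M → {D, F, G, M}.
{F, M}⁺: FM→DG adds D, G → {D, F, G, M}. Minimal: {M}⁺ = {G, M}; {F}⁺ = {F} — none reach the full schema.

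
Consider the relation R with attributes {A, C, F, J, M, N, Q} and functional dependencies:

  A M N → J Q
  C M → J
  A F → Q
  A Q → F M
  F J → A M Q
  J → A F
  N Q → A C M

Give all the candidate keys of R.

(J, N); (N, Q); (A, F, N); (A, M, N); (C, M, N)

Attribute N never appears on the right-hand side of any dependency, so N must belong to every candidate key.
{N}⁺ = {N}, which is not all of the schema, so we must add further attributes.
{J, N}⁺: J→AF adds A, F; AF→Q adds Q; AQ→FM adds M; NQ→ACM adds C → {A, C, F, J, M, N, Q}. Minimal: {N}⁺ = {N}; {J}⁺ = {A, F, J, M, Q} — none reach the full schema.
{N, Q}⁺: NQ→ACM adds A, C, M; AMN→JQ adds J; AQ→FM adds F → {A, C, F, J, M, N, Q}. Minimal: {Q}⁺ = {Q}; {N}⁺ = {N} — none reach the full schema.
{A, F, N}⁺: AF→Q adds Q; AQ→FM adds M; NQ→ACM adds C; AMN→JQ adds J → {A, C, F, J, M, N, Q}. Minimal: {F, N}⁺ = {F, N}; {A, N}⁺ = {A, N}; {A, F}⁺ = {A, F, M, Q} — none reach the full schema.
{A, M, N}⁺: AMN→JQ adds J, Q; AQ→FM adds F; NQ→ACM adds C → {A, C, F, J, M, N, Q}. Minimal: {M, N}⁺ = {M, N}; {A, N}⁺ = {A, N}; {A, M}⁺ = {A, M} — none reach the full schema.
{C, M, N}⁺: CM→J adds J; J→AF adds A, F; AMN→JQ adds Q → {A, C, F, J, M, N, Q}. Minimal: {M, N}⁺ = {M, N}; {C, N}⁺ = {C, N}; {C, M}⁺ = {A, C, F, J, M, Q} — none reach the full schema.
Any other superkey contains one of these as a subset, so there are no further candidate keys.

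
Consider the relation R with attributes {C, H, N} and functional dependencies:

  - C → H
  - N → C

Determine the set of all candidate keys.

{N}

Attribute N never appears on the right-hand side of any dependency, so N must belong to every candidate key.
{N}⁺ = {C, H, N}, which is all of the schema, so {N} is the only candidate key.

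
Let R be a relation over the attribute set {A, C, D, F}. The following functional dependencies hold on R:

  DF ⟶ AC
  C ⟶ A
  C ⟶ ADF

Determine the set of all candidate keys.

C, DF

{C}⁺: C→A adds A; C→ADF adds D, F → {A, C, D, F}.
{D, F}⁺: DF→AC adds A, C → {A, C, D, F}. Minimal: {F}⁺ = {F}; {D}⁺ = {D} — none reach the full schema.
Any other superkey contains one of these as a subset, so there are no further candidate keys.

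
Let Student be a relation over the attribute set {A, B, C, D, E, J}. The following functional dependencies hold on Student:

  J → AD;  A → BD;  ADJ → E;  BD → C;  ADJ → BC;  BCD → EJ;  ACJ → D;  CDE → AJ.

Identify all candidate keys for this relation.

(A); (J); (B, D); (C, D, E)

{A}⁺: A→BD adds B, D; BD→C adds C; BCD→EJ adds E, J → {A, B, C, D, E, J}.
{J}⁺: J→AD adds A, D; A→BD adds B; ADJ→E adds E; BD→C adds C → {A, B, C, D, E, J}.
{B, D}⁺: BD→C adds C; BCD→EJ adds E, J; CDE→AJ adds A → {A, B, C, D, E, J}. Minimal: {D}⁺ = {D}; {B}⁺ = {B} — none reach the full schema.
{C, D, E}⁺: CDE→AJ adds A, J; A→BD adds B → {A, B, C, D, E, J}. Minimal: {D, E}⁺ = {D, E}; {C, E}⁺ = {C, E}; {C, D}⁺ = {C, D} — none reach the full schema.
Any other superkey contains one of these as a subset, so there are no further candidate keys.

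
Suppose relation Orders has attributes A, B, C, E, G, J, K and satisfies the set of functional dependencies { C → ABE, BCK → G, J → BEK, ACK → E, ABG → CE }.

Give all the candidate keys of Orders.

Attribute J never appears on the right-hand side of any dependency, so J must belong to every candidate key.
{J}⁺ = {B, E, J, K}, which is not all of the schema, so we must add further attributes.
{C, J}⁺: C→ABE adds A, B, E; J→BEK adds K; BCK→G adds G → {A, B, C, E, G, J, K}. Minimal: {J}⁺ = {B, E, J, K}; {C}⁺ = {A, B, C, E} — none reach the full schema.
{A, G, J}⁺: J→BEK adds B, E, K; ABG→CE adds C → {A, B, C, E, G, J, K}. Minimal: {G, J}⁺ = {B, E, G, J, K}; {A, J}⁺ = {A, B, E, J, K}; {A, G}⁺ = {A, G} — none reach the full schema.

CJ, AGJ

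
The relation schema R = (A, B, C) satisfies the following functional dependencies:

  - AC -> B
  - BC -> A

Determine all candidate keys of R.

{A, C}, {B, C}

{A, C}⁺: AC→B adds B → {A, B, C}. Minimal: {C}⁺ = {C}; {A}⁺ = {A} — none reach the full schema.
{B, C}⁺: BC→A adds A → {A, B, C}. Minimal: {C}⁺ = {C}; {B}⁺ = {B} — none reach the full schema.
Any other superkey contains one of these as a subset, so there are no further candidate keys.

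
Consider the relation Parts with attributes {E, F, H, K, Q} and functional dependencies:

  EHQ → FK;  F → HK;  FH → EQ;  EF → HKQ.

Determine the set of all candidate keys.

{F}⁺: F→HK adds H, K; FH→EQ adds E, Q → {E, F, H, K, Q}.
{E, H, Q}⁺: EHQ→FK adds F, K → {E, F, H, K, Q}.

{F}, {E, H, Q}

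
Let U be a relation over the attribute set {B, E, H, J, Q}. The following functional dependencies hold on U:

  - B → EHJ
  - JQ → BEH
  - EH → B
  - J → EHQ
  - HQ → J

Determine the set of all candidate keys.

{B}⁺: B→EHJ adds E, H, J; J→EHQ adds Q → {B, E, H, J, Q}.
{J}⁺: J→EHQ adds E, H, Q; JQ→BEH adds B → {B, E, H, J, Q}.
{E, H}⁺: EH→B adds B; B→EHJ adds J; J→EHQ adds Q → {B, E, H, J, Q}. Minimal: {H}⁺ = {H}; {E}⁺ = {E} — none reach the full schema.
{H, Q}⁺: HQ→J adds J; JQ→BEH adds B, E → {B, E, H, J, Q}. Minimal: {Q}⁺ = {Q}; {H}⁺ = {H} — none reach the full schema.
Any other superkey contains one of these as a subset, so there are no further candidate keys.

(B), (J), (E, H), (H, Q)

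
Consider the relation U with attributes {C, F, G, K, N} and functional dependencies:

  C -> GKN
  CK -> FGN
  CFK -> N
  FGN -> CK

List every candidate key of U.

{C}, {F, G, N}

{C}⁺: C→GKN adds G, K, N; CK→FGN adds F → {C, F, G, K, N}.
{F, G, N}⁺: FGN→CK adds C, K → {C, F, G, K, N}. Minimal: {G, N}⁺ = {G, N}; {F, N}⁺ = {F, N}; {F, G}⁺ = {F, G} — none reach the full schema.
Any other superkey contains one of these as a subset, so there are no further candidate keys.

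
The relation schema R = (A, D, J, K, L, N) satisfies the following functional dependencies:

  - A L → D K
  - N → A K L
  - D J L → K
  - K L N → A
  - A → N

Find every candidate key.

Attribute J never appears on the right-hand side of any dependency, so J must belong to every candidate key.
{J}⁺ = {J}, which is not all of the schema, so we must add further attributes.
{A, J}⁺: A→N adds N; N→AKL adds K, L; AL→DK adds D → {A, D, J, K, L, N}.
{J, N}⁺: N→AKL adds A, K, L; AL→DK adds D → {A, D, J, K, L, N}.
Any other superkey contains one of these as a subset, so there are no further candidate keys.

AJ, JN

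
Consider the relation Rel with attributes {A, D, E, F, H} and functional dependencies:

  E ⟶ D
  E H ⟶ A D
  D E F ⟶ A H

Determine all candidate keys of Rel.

{E, F}

Attributes E, F never appear on any right-hand side, so every candidate key must contain {E, F}.
{E, F}⁺ = {A, D, E, F, H}, which is all of the schema, so {E, F} is the only candidate key.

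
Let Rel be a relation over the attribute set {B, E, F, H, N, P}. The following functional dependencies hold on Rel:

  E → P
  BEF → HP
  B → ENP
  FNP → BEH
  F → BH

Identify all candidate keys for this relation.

Attribute F never appears on the right-hand side of any dependency, so F must belong to every candidate key.
{F}⁺ = {B, E, F, H, N, P}, which is all of the schema, so {F} is the only candidate key.

{F}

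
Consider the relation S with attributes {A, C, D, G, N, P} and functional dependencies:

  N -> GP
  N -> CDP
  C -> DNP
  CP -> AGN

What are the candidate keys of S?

C, N

{C}⁺: C→DNP adds D, N, P; CP→AGN adds A, G → {A, C, D, G, N, P}.
{N}⁺: N→GP adds G, P; N→CDP adds C, D; CP→AGN adds A → {A, C, D, G, N, P}.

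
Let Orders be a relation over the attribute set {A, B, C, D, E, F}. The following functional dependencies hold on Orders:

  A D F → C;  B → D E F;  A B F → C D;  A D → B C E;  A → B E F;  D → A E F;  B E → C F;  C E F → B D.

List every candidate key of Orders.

{A}⁺: A→BEF adds B, E, F; BE→CF adds C; CEF→BD adds D → {A, B, C, D, E, F}.
{B}⁺: B→DEF adds D, E, F; D→AEF adds A; BE→CF adds C → {A, B, C, D, E, F}.
{D}⁺: D→AEF adds A, E, F; ADF→C adds C; AD→BCE adds B → {A, B, C, D, E, F}.
{C, E, F}⁺: CEF→BD adds B, D; D→AEF adds A → {A, B, C, D, E, F}.

(A); (B); (D); (C, E, F)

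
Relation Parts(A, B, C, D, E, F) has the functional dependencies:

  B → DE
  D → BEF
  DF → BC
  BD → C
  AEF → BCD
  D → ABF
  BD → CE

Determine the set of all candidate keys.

B, D, AEF

{B}⁺: B→DE adds D, E; D→BEF adds F; DF→BC adds C; D→ABF adds A → {A, B, C, D, E, F}.
{D}⁺: D→BEF adds B, E, F; DF→BC adds C; D→ABF adds A → {A, B, C, D, E, F}.
{A, E, F}⁺: AEF→BCD adds B, C, D → {A, B, C, D, E, F}. Minimal: {E, F}⁺ = {E, F}; {A, F}⁺ = {A, F}; {A, E}⁺ = {A, E} — none reach the full schema.
Any other superkey contains one of these as a subset, so there are no further candidate keys.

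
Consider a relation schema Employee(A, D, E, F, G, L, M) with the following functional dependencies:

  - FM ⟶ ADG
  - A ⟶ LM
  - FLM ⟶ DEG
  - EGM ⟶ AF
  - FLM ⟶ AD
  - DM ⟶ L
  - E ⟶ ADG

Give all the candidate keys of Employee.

{E}; {A, F}; {F, M}

{E}⁺: E→ADG adds A, D, G; A→LM adds L, M; EGM→AF adds F → {A, D, E, F, G, L, M}.
{A, F}⁺: A→LM adds L, M; FLM→DEG adds D, E, G → {A, D, E, F, G, L, M}. Minimal: {F}⁺ = {F}; {A}⁺ = {A, L, M} — none reach the full schema.
{F, M}⁺: FM→ADG adds A, D, G; A→LM adds L; FLM→DEG adds E → {A, D, E, F, G, L, M}. Minimal: {M}⁺ = {M}; {F}⁺ = {F} — none reach the full schema.
Any other superkey contains one of these as a subset, so there are no further candidate keys.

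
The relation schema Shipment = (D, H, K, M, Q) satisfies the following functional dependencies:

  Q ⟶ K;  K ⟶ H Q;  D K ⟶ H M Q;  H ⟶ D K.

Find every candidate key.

{H}, {K}, {Q}

{H}⁺: H→DK adds D, K; K→HQ adds Q; DK→HMQ adds M → {D, H, K, M, Q}.
{K}⁺: K→HQ adds H, Q; H→DK adds D; DK→HMQ adds M → {D, H, K, M, Q}.
{Q}⁺: Q→K adds K; K→HQ adds H; H→DK adds D; DK→HMQ adds M → {D, H, K, M, Q}.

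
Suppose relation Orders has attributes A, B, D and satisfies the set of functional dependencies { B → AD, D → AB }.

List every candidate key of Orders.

{B}⁺: B→AD adds A, D → {A, B, D}.
{D}⁺: D→AB adds A, B → {A, B, D}.
Any other superkey contains one of these as a subset, so there are no further candidate keys.

{B}, {D}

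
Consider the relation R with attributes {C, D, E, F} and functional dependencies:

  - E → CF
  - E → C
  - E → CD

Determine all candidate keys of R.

E

Attribute E never appears on the right-hand side of any dependency, so E must belong to every candidate key.
{E}⁺ = {C, D, E, F}, which is all of the schema, so {E} is the only candidate key.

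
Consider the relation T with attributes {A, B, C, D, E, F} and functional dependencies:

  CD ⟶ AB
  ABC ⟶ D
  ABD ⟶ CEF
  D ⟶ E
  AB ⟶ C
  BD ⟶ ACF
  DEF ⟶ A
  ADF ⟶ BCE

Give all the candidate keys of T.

{A, B}; {B, D}; {C, D}; {D, F}

{A, B}⁺: AB→C adds C; ABC→D adds D; ABD→CEF adds E, F → {A, B, C, D, E, F}. Minimal: {B}⁺ = {B}; {A}⁺ = {A} — none reach the full schema.
{B, D}⁺: D→E adds E; BD→ACF adds A, C, F → {A, B, C, D, E, F}. Minimal: {D}⁺ = {D, E}; {B}⁺ = {B} — none reach the full schema.
{C, D}⁺: CD→AB adds A, B; ABD→CEF adds E, F → {A, B, C, D, E, F}. Minimal: {D}⁺ = {D, E}; {C}⁺ = {C} — none reach the full schema.
{D, F}⁺: D→E adds E; DEF→A adds A; ADF→BCE adds B, C → {A, B, C, D, E, F}. Minimal: {F}⁺ = {F}; {D}⁺ = {D, E} — none reach the full schema.
Any other superkey contains one of these as a subset, so there are no further candidate keys.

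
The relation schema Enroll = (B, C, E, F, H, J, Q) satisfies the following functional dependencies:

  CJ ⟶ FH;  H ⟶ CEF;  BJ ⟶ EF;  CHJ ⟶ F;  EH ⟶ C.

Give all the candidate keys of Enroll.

Attributes B, J, Q never appear on any right-hand side, so every candidate key must contain {B, J, Q}.
{B, J, Q}⁺ = {B, E, F, J, Q}, which is not all of the schema, so we must add further attributes.
{B, C, J, Q}⁺: CJ→FH adds F, H; H→CEF adds E → {B, C, E, F, H, J, Q}.
{B, H, J, Q}⁺: H→CEF adds C, E, F → {B, C, E, F, H, J, Q}.
Any other superkey contains one of these as a subset, so there are no further candidate keys.

BCJQ, BHJQ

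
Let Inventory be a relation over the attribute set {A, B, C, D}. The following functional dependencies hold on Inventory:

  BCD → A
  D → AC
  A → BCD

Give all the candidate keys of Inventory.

{A}⁺: A→BCD adds B, C, D → {A, B, C, D}.
{D}⁺: D→AC adds A, C; A→BCD adds B → {A, B, C, D}.
Any other superkey contains one of these as a subset, so there are no further candidate keys.

A, D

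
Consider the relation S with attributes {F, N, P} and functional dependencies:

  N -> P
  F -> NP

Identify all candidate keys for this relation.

Attribute F never appears on the right-hand side of any dependency, so F must belong to every candidate key.
{F}⁺ = {F, N, P}, which is all of the schema, so {F} is the only candidate key.

{F}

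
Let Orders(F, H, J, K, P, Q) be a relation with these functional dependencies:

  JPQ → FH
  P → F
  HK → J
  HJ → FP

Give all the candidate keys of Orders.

{H, K, Q}, {J, K, P, Q}

Attributes K, Q never appear on any right-hand side, so every candidate key must contain {K, Q}.
{K, Q}⁺ = {K, Q}, which is not all of the schema, so we must add further attributes.
{H, K, Q}⁺: HK→J adds J; HJ→FP adds F, P → {F, H, J, K, P, Q}. Minimal: {K, Q}⁺ = {K, Q}; {H, Q}⁺ = {H, Q}; {H, K}⁺ = {F, H, J, K, P} — none reach the full schema.
{J, K, P, Q}⁺: JPQ→FH adds F, H → {F, H, J, K, P, Q}. Minimal: {K, P, Q}⁺ = {F, K, P, Q}; {J, P, Q}⁺ = {F, H, J, P, Q}; {J, K, Q}⁺ = {J, K, Q}; … — none reach the full schema.
Any other superkey contains one of these as a subset, so there are no further candidate keys.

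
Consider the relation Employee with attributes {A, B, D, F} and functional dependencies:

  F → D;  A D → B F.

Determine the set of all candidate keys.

AD; AF

Attribute A never appears on the right-hand side of any dependency, so A must belong to every candidate key.
{A}⁺ = {A}, which is not all of the schema, so we must add further attributes.
{A, D}⁺: AD→BF adds B, F → {A, B, D, F}. Minimal: {D}⁺ = {D}; {A}⁺ = {A} — none reach the full schema.
{A, F}⁺: F→D adds D; AD→BF adds B → {A, B, D, F}. Minimal: {F}⁺ = {D, F}; {A}⁺ = {A} — none reach the full schema.
Any other superkey contains one of these as a subset, so there are no further candidate keys.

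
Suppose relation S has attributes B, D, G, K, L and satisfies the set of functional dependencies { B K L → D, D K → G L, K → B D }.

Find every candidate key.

Attribute K never appears on the right-hand side of any dependency, so K must belong to every candidate key.
{K}⁺ = {B, D, G, K, L}, which is all of the schema, so {K} is the only candidate key.

{K}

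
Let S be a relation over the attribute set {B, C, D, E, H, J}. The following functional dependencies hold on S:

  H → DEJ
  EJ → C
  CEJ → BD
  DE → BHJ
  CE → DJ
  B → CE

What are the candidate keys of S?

{B}⁺: B→CE adds C, E; CE→DJ adds D, J; DE→BHJ adds H → {B, C, D, E, H, J}.
{H}⁺: H→DEJ adds D, E, J; EJ→C adds C; CEJ→BD adds B → {B, C, D, E, H, J}.
{C, E}⁺: CE→DJ adds D, J; CEJ→BD adds B; DE→BHJ adds H → {B, C, D, E, H, J}. Minimal: {E}⁺ = {E}; {C}⁺ = {C} — none reach the full schema.
{D, E}⁺: DE→BHJ adds B, H, J; B→CE adds C → {B, C, D, E, H, J}. Minimal: {E}⁺ = {E}; {D}⁺ = {D} — none reach the full schema.
{E, J}⁺: EJ→C adds C; CEJ→BD adds B, D; DE→BHJ adds H → {B, C, D, E, H, J}. Minimal: {J}⁺ = {J}; {E}⁺ = {E} — none reach the full schema.
Any other superkey contains one of these as a subset, so there are no further candidate keys.

{B}, {H}, {C, E}, {D, E}, {E, J}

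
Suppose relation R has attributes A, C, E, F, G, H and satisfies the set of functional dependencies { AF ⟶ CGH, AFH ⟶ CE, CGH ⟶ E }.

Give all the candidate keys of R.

{A, F}

Attributes A, F never appear on any right-hand side, so every candidate key must contain {A, F}.
{A, F}⁺ = {A, C, E, F, G, H}, which is all of the schema, so {A, F} is the only candidate key.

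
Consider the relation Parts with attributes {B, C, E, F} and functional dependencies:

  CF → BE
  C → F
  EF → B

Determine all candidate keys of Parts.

{C}

Attribute C never appears on the right-hand side of any dependency, so C must belong to every candidate key.
{C}⁺ = {B, C, E, F}, which is all of the schema, so {C} is the only candidate key.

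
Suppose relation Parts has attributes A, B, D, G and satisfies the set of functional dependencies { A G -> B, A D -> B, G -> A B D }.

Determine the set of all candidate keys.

{G}

Attribute G never appears on the right-hand side of any dependency, so G must belong to every candidate key.
{G}⁺ = {A, B, D, G}, which is all of the schema, so {G} is the only candidate key.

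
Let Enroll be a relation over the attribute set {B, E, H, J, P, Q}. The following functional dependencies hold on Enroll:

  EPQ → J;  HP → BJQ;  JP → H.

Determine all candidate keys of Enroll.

Attributes E, P never appear on any right-hand side, so every candidate key must contain {E, P}.
{E, P}⁺ = {E, P}, which is not all of the schema, so we must add further attributes.
{E, H, P}⁺: HP→BJQ adds B, J, Q → {B, E, H, J, P, Q}.
{E, J, P}⁺: JP→H adds H; HP→BJQ adds B, Q → {B, E, H, J, P, Q}.
{E, P, Q}⁺: EPQ→J adds J; JP→H adds H; HP→BJQ adds B → {B, E, H, J, P, Q}.

EHP, EJP, EPQ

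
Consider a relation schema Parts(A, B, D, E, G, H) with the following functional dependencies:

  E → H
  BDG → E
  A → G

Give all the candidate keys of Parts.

Attributes A, B, D never appear on any right-hand side, so every candidate key must contain {A, B, D}.
{A, B, D}⁺ = {A, B, D, E, G, H}, which is all of the schema, so {A, B, D} is the only candidate key.

ABD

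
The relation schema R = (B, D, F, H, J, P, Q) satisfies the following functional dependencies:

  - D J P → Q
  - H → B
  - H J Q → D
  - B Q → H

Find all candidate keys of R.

Attributes F, J, P never appear on any right-hand side, so every candidate key must contain {F, J, P}.
{F, J, P}⁺ = {F, J, P}, which is not all of the schema, so we must add further attributes.
{B, D, F, J, P}⁺: DJP→Q adds Q; BQ→H adds H → {B, D, F, H, J, P, Q}. Minimal: {D, F, J, P}⁺ = {D, F, J, P, Q}; {B, F, J, P}⁺ = {B, F, J, P}; {B, D, J, P}⁺ = {B, D, H, J, P, Q}; … — none reach the full schema.
{B, F, J, P, Q}⁺: BQ→H adds H; HJQ→D adds D → {B, D, F, H, J, P, Q}. Minimal: {F, J, P, Q}⁺ = {F, J, P, Q}; {B, J, P, Q}⁺ = {B, D, H, J, P, Q}; {B, F, P, Q}⁺ = {B, F, H, P, Q}; … — none reach the full schema.
{D, F, H, J, P}⁺: DJP→Q adds Q; H→B adds B → {B, D, F, H, J, P, Q}. Minimal: {F, H, J, P}⁺ = {B, F, H, J, P}; {D, H, J, P}⁺ = {B, D, H, J, P, Q}; {D, F, J, P}⁺ = {D, F, J, P, Q}; … — none reach the full schema.
{F, H, J, P, Q}⁺: H→B adds B; HJQ→D adds D → {B, D, F, H, J, P, Q}. Minimal: {H, J, P, Q}⁺ = {B, D, H, J, P, Q}; {F, J, P, Q}⁺ = {F, J, P, Q}; {F, H, P, Q}⁺ = {B, F, H, P, Q}; … — none reach the full schema.
Any other superkey contains one of these as a subset, so there are no further candidate keys.

{B, D, F, J, P}, {B, F, J, P, Q}, {D, F, H, J, P}, {F, H, J, P, Q}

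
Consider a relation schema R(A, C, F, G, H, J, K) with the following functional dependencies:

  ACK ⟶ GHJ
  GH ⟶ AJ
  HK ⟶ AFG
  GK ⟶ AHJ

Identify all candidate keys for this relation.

Attributes C, K never appear on any right-hand side, so every candidate key must contain {C, K}.
{C, K}⁺ = {C, K}, which is not all of the schema, so we must add further attributes.
{A, C, K}⁺: ACK→GHJ adds G, H, J; HK→AFG adds F → {A, C, F, G, H, J, K}. Minimal: {C, K}⁺ = {C, K}; {A, K}⁺ = {A, K}; {A, C}⁺ = {A, C} — none reach the full schema.
{C, G, K}⁺: GK→AHJ adds A, H, J; HK→AFG adds F → {A, C, F, G, H, J, K}. Minimal: {G, K}⁺ = {A, F, G, H, J, K}; {C, K}⁺ = {C, K}; {C, G}⁺ = {C, G} — none reach the full schema.
{C, H, K}⁺: HK→AFG adds A, F, G; GK→AHJ adds J → {A, C, F, G, H, J, K}. Minimal: {H, K}⁺ = {A, F, G, H, J, K}; {C, K}⁺ = {C, K}; {C, H}⁺ = {C, H} — none reach the full schema.

{A, C, K}; {C, G, K}; {C, H, K}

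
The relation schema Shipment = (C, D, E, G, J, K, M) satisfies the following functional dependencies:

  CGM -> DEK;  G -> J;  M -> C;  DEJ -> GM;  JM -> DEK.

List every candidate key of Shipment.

{G, M}⁺: G→J adds J; M→C adds C; JM→DEK adds D, E, K → {C, D, E, G, J, K, M}. Minimal: {M}⁺ = {C, M}; {G}⁺ = {G, J} — none reach the full schema.
{J, M}⁺: M→C adds C; JM→DEK adds D, E, K; DEJ→GM adds G → {C, D, E, G, J, K, M}. Minimal: {M}⁺ = {C, M}; {J}⁺ = {J} — none reach the full schema.
{D, E, G}⁺: G→J adds J; DEJ→GM adds M; JM→DEK adds K; M→C adds C → {C, D, E, G, J, K, M}. Minimal: {E, G}⁺ = {E, G, J}; {D, G}⁺ = {D, G, J}; {D, E}⁺ = {D, E} — none reach the full schema.
{D, E, J}⁺: DEJ→GM adds G, M; JM→DEK adds K; M→C adds C → {C, D, E, G, J, K, M}. Minimal: {E, J}⁺ = {E, J}; {D, J}⁺ = {D, J}; {D, E}⁺ = {D, E} — none reach the full schema.

{G, M}, {J, M}, {D, E, G}, {D, E, J}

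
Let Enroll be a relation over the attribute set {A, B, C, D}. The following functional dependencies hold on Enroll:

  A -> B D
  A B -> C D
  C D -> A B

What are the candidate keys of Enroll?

{A}, {C, D}

{A}⁺: A→BD adds B, D; AB→CD adds C → {A, B, C, D}.
{C, D}⁺: CD→AB adds A, B → {A, B, C, D}.
Any other superkey contains one of these as a subset, so there are no further candidate keys.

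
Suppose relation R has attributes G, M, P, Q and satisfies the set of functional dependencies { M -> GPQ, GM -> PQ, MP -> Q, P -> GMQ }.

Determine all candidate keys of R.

{M}; {P}

{M}⁺: M→GPQ adds G, P, Q → {G, M, P, Q}.
{P}⁺: P→GMQ adds G, M, Q → {G, M, P, Q}.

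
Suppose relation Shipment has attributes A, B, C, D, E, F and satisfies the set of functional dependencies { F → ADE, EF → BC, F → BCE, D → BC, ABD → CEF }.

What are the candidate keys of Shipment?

{F}⁺: F→ADE adds A, D, E; EF→BC adds B, C → {A, B, C, D, E, F}.
{A, D}⁺: D→BC adds B, C; ABD→CEF adds E, F → {A, B, C, D, E, F}. Minimal: {D}⁺ = {B, C, D}; {A}⁺ = {A} — none reach the full schema.
Any other superkey contains one of these as a subset, so there are no further candidate keys.

{F}, {A, D}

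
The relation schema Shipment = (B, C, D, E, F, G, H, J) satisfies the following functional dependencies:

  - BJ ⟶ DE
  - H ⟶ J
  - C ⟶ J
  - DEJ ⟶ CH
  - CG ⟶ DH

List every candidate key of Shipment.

{B, C, F, G}⁺: C→J adds J; CG→DH adds D, H; BJ→DE adds E → {B, C, D, E, F, G, H, J}. Minimal: {C, F, G}⁺ = {C, D, F, G, H, J}; {B, F, G}⁺ = {B, F, G}; {B, C, G}⁺ = {B, C, D, E, G, H, J}; … — none reach the full schema.
{B, F, G, H}⁺: H→J adds J; BJ→DE adds D, E; DEJ→CH adds C → {B, C, D, E, F, G, H, J}. Minimal: {F, G, H}⁺ = {F, G, H, J}; {B, G, H}⁺ = {B, C, D, E, G, H, J}; {B, F, H}⁺ = {B, C, D, E, F, H, J}; … — none reach the full schema.
{B, F, G, J}⁺: BJ→DE adds D, E; DEJ→CH adds C, H → {B, C, D, E, F, G, H, J}. Minimal: {F, G, J}⁺ = {F, G, J}; {B, G, J}⁺ = {B, C, D, E, G, H, J}; {B, F, J}⁺ = {B, C, D, E, F, H, J}; … — none reach the full schema.

{B, C, F, G}; {B, F, G, H}; {B, F, G, J}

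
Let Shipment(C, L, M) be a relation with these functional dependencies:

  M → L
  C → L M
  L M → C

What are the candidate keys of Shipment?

{C}⁺: C→LM adds L, M → {C, L, M}.
{M}⁺: M→L adds L; LM→C adds C → {C, L, M}.
Any other superkey contains one of these as a subset, so there are no further candidate keys.

{C}, {M}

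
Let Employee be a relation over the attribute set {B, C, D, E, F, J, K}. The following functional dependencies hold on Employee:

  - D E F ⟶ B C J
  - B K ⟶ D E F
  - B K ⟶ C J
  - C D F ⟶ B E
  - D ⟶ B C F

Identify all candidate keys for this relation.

{B, K}, {D, K}

Attribute K never appears on the right-hand side of any dependency, so K must belong to every candidate key.
{K}⁺ = {K}, which is not all of the schema, so we must add further attributes.
{B, K}⁺: BK→DEF adds D, E, F; BK→CJ adds C, J → {B, C, D, E, F, J, K}. Minimal: {K}⁺ = {K}; {B}⁺ = {B} — none reach the full schema.
{D, K}⁺: D→BCF adds B, C, F; BK→DEF adds E; BK→CJ adds J → {B, C, D, E, F, J, K}. Minimal: {K}⁺ = {K}; {D}⁺ = {B, C, D, E, F, J} — none reach the full schema.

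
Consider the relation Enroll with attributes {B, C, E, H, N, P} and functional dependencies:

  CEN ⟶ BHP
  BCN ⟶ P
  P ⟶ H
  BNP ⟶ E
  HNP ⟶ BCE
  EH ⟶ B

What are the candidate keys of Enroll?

Attribute N never appears on the right-hand side of any dependency, so N must belong to every candidate key.
{N}⁺ = {N}, which is not all of the schema, so we must add further attributes.
{N, P}⁺: P→H adds H; HNP→BCE adds B, C, E → {B, C, E, H, N, P}. Minimal: {P}⁺ = {H, P}; {N}⁺ = {N} — none reach the full schema.
{B, C, N}⁺: BCN→P adds P; P→H adds H; BNP→E adds E → {B, C, E, H, N, P}. Minimal: {C, N}⁺ = {C, N}; {B, N}⁺ = {B, N}; {B, C}⁺ = {B, C} — none reach the full schema.
{C, E, N}⁺: CEN→BHP adds B, H, P → {B, C, E, H, N, P}. Minimal: {E, N}⁺ = {E, N}; {C, N}⁺ = {C, N}; {C, E}⁺ = {C, E} — none reach the full schema.
Any other superkey contains one of these as a subset, so there are no further candidate keys.

(N, P); (B, C, N); (C, E, N)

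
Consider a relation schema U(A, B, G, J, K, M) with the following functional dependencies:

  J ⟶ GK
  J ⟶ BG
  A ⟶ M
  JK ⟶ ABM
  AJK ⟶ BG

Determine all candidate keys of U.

J

Attribute J never appears on the right-hand side of any dependency, so J must belong to every candidate key.
{J}⁺ = {A, B, G, J, K, M}, which is all of the schema, so {J} is the only candidate key.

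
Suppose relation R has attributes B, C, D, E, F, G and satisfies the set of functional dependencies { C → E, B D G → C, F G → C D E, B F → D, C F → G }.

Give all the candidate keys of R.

{B, C, F}, {B, F, G}

Attributes B, F never appear on any right-hand side, so every candidate key must contain {B, F}.
{B, F}⁺ = {B, D, F}, which is not all of the schema, so we must add further attributes.
{B, C, F}⁺: C→E adds E; BF→D adds D; CF→G adds G → {B, C, D, E, F, G}. Minimal: {C, F}⁺ = {C, D, E, F, G}; {B, F}⁺ = {B, D, F}; {B, C}⁺ = {B, C, E} — none reach the full schema.
{B, F, G}⁺: FG→CDE adds C, D, E → {B, C, D, E, F, G}. Minimal: {F, G}⁺ = {C, D, E, F, G}; {B, G}⁺ = {B, G}; {B, F}⁺ = {B, D, F} — none reach the full schema.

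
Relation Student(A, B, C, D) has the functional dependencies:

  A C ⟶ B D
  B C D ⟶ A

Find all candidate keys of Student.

{A, C}; {B, C, D}

Attribute C never appears on the right-hand side of any dependency, so C must belong to every candidate key.
{C}⁺ = {C}, which is not all of the schema, so we must add further attributes.
{A, C}⁺: AC→BD adds B, D → {A, B, C, D}. Minimal: {C}⁺ = {C}; {A}⁺ = {A} — none reach the full schema.
{B, C, D}⁺: BCD→A adds A → {A, B, C, D}. Minimal: {C, D}⁺ = {C, D}; {B, D}⁺ = {B, D}; {B, C}⁺ = {B, C} — none reach the full schema.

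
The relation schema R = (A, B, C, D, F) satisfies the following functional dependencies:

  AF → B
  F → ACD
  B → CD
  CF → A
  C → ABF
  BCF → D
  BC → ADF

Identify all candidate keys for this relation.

{B}; {C}; {F}

{B}⁺: B→CD adds C, D; C→ABF adds A, F → {A, B, C, D, F}.
{C}⁺: C→ABF adds A, B, F; BCF→D adds D → {A, B, C, D, F}.
{F}⁺: F→ACD adds A, C, D; C→ABF adds B → {A, B, C, D, F}.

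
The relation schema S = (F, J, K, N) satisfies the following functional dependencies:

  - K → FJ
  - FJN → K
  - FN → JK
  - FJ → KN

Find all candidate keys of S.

{K}, {F, J}, {F, N}

{K}⁺: K→FJ adds F, J; FJ→KN adds N → {F, J, K, N}.
{F, J}⁺: FJ→KN adds K, N → {F, J, K, N}. Minimal: {J}⁺ = {J}; {F}⁺ = {F} — none reach the full schema.
{F, N}⁺: FN→JK adds J, K → {F, J, K, N}. Minimal: {N}⁺ = {N}; {F}⁺ = {F} — none reach the full schema.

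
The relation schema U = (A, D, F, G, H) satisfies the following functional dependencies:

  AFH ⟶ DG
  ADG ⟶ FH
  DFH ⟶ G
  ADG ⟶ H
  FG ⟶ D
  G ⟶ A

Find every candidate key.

{D, G}; {F, G}; {A, F, H}; {D, F, H}

{D, G}⁺: G→A adds A; ADG→FH adds F, H → {A, D, F, G, H}. Minimal: {G}⁺ = {A, G}; {D}⁺ = {D} — none reach the full schema.
{F, G}⁺: FG→D adds D; G→A adds A; ADG→FH adds H → {A, D, F, G, H}. Minimal: {G}⁺ = {A, G}; {F}⁺ = {F} — none reach the full schema.
{A, F, H}⁺: AFH→DG adds D, G → {A, D, F, G, H}. Minimal: {F, H}⁺ = {F, H}; {A, H}⁺ = {A, H}; {A, F}⁺ = {A, F} — none reach the full schema.
{D, F, H}⁺: DFH→G adds G; G→A adds A → {A, D, F, G, H}. Minimal: {F, H}⁺ = {F, H}; {D, H}⁺ = {D, H}; {D, F}⁺ = {D, F} — none reach the full schema.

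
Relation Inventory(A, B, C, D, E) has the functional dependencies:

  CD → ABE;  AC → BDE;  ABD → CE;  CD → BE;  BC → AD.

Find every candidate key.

{A, C}⁺: AC→BDE adds B, D, E → {A, B, C, D, E}.
{B, C}⁺: BC→AD adds A, D; CD→ABE adds E → {A, B, C, D, E}.
{C, D}⁺: CD→ABE adds A, B, E → {A, B, C, D, E}.
{A, B, D}⁺: ABD→CE adds C, E → {A, B, C, D, E}.
Any other superkey contains one of these as a subset, so there are no further candidate keys.

{A, C}, {B, C}, {C, D}, {A, B, D}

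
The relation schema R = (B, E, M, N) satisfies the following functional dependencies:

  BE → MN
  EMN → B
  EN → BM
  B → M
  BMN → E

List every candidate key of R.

BE; BN; EN

{B, E}⁺: BE→MN adds M, N → {B, E, M, N}.
{B, N}⁺: B→M adds M; BMN→E adds E → {B, E, M, N}.
{E, N}⁺: EN→BM adds B, M → {B, E, M, N}.
Any other superkey contains one of these as a subset, so there are no further candidate keys.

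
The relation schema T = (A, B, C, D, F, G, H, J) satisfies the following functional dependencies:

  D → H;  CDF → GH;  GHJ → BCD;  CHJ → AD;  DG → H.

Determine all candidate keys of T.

Attributes F, J never appear on any right-hand side, so every candidate key must contain {F, J}.
{F, J}⁺ = {F, J}, which is not all of the schema, so we must add further attributes.
{C, D, F, J}⁺: D→H adds H; CDF→GH adds G; GHJ→BCD adds B; CHJ→AD adds A → {A, B, C, D, F, G, H, J}. Minimal: {D, F, J}⁺ = {D, F, H, J}; {C, F, J}⁺ = {C, F, J}; {C, D, J}⁺ = {A, C, D, H, J}; … — none reach the full schema.
{C, F, H, J}⁺: CHJ→AD adds A, D; CDF→GH adds G; GHJ→BCD adds B → {A, B, C, D, F, G, H, J}. Minimal: {F, H, J}⁺ = {F, H, J}; {C, H, J}⁺ = {A, C, D, H, J}; {C, F, J}⁺ = {C, F, J}; … — none reach the full schema.
{D, F, G, J}⁺: D→H adds H; GHJ→BCD adds B, C; CHJ→AD adds A → {A, B, C, D, F, G, H, J}. Minimal: {F, G, J}⁺ = {F, G, J}; {D, G, J}⁺ = {A, B, C, D, G, H, J}; {D, F, J}⁺ = {D, F, H, J}; … — none reach the full schema.
{F, G, H, J}⁺: GHJ→BCD adds B, C, D; CHJ→AD adds A → {A, B, C, D, F, G, H, J}. Minimal: {G, H, J}⁺ = {A, B, C, D, G, H, J}; {F, H, J}⁺ = {F, H, J}; {F, G, J}⁺ = {F, G, J}; … — none reach the full schema.

{C, D, F, J}, {C, F, H, J}, {D, F, G, J}, {F, G, H, J}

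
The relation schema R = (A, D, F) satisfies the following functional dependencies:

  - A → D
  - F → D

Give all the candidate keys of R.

{A, F}

Attributes A, F never appear on any right-hand side, so every candidate key must contain {A, F}.
{A, F}⁺ = {A, D, F}, which is all of the schema, so {A, F} is the only candidate key.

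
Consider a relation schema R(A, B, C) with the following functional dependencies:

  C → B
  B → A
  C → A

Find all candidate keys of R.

{C}

{C}⁺: C→B adds B; B→A adds A → {A, B, C}.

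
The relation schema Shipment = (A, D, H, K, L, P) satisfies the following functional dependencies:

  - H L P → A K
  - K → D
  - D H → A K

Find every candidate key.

{H, L, P}⁺: HLP→AK adds A, K; K→D adds D → {A, D, H, K, L, P}. Minimal: {L, P}⁺ = {L, P}; {H, P}⁺ = {H, P}; {H, L}⁺ = {H, L} — none reach the full schema.

HLP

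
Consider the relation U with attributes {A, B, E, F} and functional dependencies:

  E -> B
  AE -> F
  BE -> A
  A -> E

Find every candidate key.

{A}, {E}

{A}⁺: A→E adds E; E→B adds B; AE→F adds F → {A, B, E, F}.
{E}⁺: E→B adds B; BE→A adds A; AE→F adds F → {A, B, E, F}.
Any other superkey contains one of these as a subset, so there are no further candidate keys.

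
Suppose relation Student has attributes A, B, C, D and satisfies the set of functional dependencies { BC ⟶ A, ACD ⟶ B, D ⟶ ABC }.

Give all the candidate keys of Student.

Attribute D never appears on the right-hand side of any dependency, so D must belong to every candidate key.
{D}⁺ = {A, B, C, D}, which is all of the schema, so {D} is the only candidate key.

D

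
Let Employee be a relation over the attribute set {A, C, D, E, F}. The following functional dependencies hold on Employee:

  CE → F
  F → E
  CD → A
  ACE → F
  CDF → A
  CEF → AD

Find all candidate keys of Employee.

CE, CF

Attribute C never appears on the right-hand side of any dependency, so C must belong to every candidate key.
{C}⁺ = {C}, which is not all of the schema, so we must add further attributes.
{C, E}⁺: CE→F adds F; CEF→AD adds A, D → {A, C, D, E, F}. Minimal: {E}⁺ = {E}; {C}⁺ = {C} — none reach the full schema.
{C, F}⁺: F→E adds E; CEF→AD adds A, D → {A, C, D, E, F}. Minimal: {F}⁺ = {E, F}; {C}⁺ = {C} — none reach the full schema.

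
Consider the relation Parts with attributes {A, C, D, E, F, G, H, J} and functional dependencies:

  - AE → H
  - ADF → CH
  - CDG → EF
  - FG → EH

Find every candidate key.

{A, C, D, G, J}⁺: CDG→EF adds E, F; FG→EH adds H → {A, C, D, E, F, G, H, J}. Minimal: {C, D, G, J}⁺ = {C, D, E, F, G, H, J}; {A, D, G, J}⁺ = {A, D, G, J}; {A, C, G, J}⁺ = {A, C, G, J}; … — none reach the full schema.
{A, D, F, G, J}⁺: ADF→CH adds C, H; CDG→EF adds E → {A, C, D, E, F, G, H, J}. Minimal: {D, F, G, J}⁺ = {D, E, F, G, H, J}; {A, F, G, J}⁺ = {A, E, F, G, H, J}; {A, D, G, J}⁺ = {A, D, G, J}; … — none reach the full schema.
Any other superkey contains one of these as a subset, so there are no further candidate keys.

(A, C, D, G, J), (A, D, F, G, J)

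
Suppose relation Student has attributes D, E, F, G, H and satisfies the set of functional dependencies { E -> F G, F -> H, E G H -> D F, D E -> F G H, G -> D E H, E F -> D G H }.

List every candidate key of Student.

{E}, {G}

{E}⁺: E→FG adds F, G; F→H adds H; EGH→DF adds D → {D, E, F, G, H}.
{G}⁺: G→DEH adds D, E, H; E→FG adds F → {D, E, F, G, H}.
Any other superkey contains one of these as a subset, so there are no further candidate keys.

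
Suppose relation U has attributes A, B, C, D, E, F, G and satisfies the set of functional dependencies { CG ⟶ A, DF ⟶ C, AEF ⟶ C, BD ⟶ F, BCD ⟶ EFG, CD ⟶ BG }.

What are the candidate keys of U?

Attribute D never appears on the right-hand side of any dependency, so D must belong to every candidate key.
{D}⁺ = {D}, which is not all of the schema, so we must add further attributes.
{B, D}⁺: BD→F adds F; DF→C adds C; BCD→EFG adds E, G; CG→A adds A → {A, B, C, D, E, F, G}. Minimal: {D}⁺ = {D}; {B}⁺ = {B} — none reach the full schema.
{C, D}⁺: CD→BG adds B, G; CG→A adds A; BD→F adds F; BCD→EFG adds E → {A, B, C, D, E, F, G}. Minimal: {D}⁺ = {D}; {C}⁺ = {C} — none reach the full schema.
{D, F}⁺: DF→C adds C; CD→BG adds B, G; CG→A adds A; BCD→EFG adds E → {A, B, C, D, E, F, G}. Minimal: {F}⁺ = {F}; {D}⁺ = {D} — none reach the full schema.

BD, CD, DF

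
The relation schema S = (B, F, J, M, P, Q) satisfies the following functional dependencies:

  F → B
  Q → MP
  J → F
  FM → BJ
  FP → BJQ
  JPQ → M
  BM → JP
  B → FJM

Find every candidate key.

{B}⁺: B→FJM adds F, J, M; BM→JP adds P; FP→BJQ adds Q → {B, F, J, M, P, Q}.
{F}⁺: F→B adds B; B→FJM adds J, M; BM→JP adds P; FP→BJQ adds Q → {B, F, J, M, P, Q}.
{J}⁺: J→F adds F; F→B adds B; B→FJM adds M; BM→JP adds P; FP→BJQ adds Q → {B, F, J, M, P, Q}.

B, F, J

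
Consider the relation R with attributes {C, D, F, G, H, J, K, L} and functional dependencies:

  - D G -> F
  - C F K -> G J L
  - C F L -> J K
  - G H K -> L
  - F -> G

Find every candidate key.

CDFHK, CDFHL, CDGHK, CDGHL

Attributes C, D, H never appear on any right-hand side, so every candidate key must contain {C, D, H}.
{C, D, H}⁺ = {C, D, H}, which is not all of the schema, so we must add further attributes.
{C, D, F, H, K}⁺: CFK→GJL adds G, J, L → {C, D, F, G, H, J, K, L}. Minimal: {D, F, H, K}⁺ = {D, F, G, H, K, L}; {C, F, H, K}⁺ = {C, F, G, H, J, K, L}; {C, D, H, K}⁺ = {C, D, H, K}; … — none reach the full schema.
{C, D, F, H, L}⁺: CFL→JK adds J, K; F→G adds G → {C, D, F, G, H, J, K, L}. Minimal: {D, F, H, L}⁺ = {D, F, G, H, L}; {C, F, H, L}⁺ = {C, F, G, H, J, K, L}; {C, D, H, L}⁺ = {C, D, H, L}; … — none reach the full schema.
{C, D, G, H, K}⁺: DG→F adds F; CFK→GJL adds J, L → {C, D, F, G, H, J, K, L}. Minimal: {D, G, H, K}⁺ = {D, F, G, H, K, L}; {C, G, H, K}⁺ = {C, G, H, K, L}; {C, D, H, K}⁺ = {C, D, H, K}; … — none reach the full schema.
{C, D, G, H, L}⁺: DG→F adds F; CFL→JK adds J, K → {C, D, F, G, H, J, K, L}. Minimal: {D, G, H, L}⁺ = {D, F, G, H, L}; {C, G, H, L}⁺ = {C, G, H, L}; {C, D, H, L}⁺ = {C, D, H, L}; … — none reach the full schema.
Any other superkey contains one of these as a subset, so there are no further candidate keys.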